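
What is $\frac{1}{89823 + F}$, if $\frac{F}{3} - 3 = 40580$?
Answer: $\frac{1}{211572} \approx 4.7265 \cdot 10^{-6}$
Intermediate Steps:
$F = 121749$ ($F = 9 + 3 \cdot 40580 = 9 + 121740 = 121749$)
$\frac{1}{89823 + F} = \frac{1}{89823 + 121749} = \frac{1}{211572}$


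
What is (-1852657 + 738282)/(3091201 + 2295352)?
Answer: -1114375/5386553 ≈ -0.20688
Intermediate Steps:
(-1852657 + 738282)/(3091201 + 2295352) = -1114375/5386553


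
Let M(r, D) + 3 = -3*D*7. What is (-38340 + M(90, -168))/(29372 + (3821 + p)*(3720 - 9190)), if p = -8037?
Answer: -1055/699724 ≈ -0.0015077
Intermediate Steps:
M(r, D) = -3 - 21*D (M(r, D) = -3 - 3*D*7 = -3 - 21*D)
(-38340 + M(90, -168))/(29372 + (3821 + p)*(3720 - 9190)) = (-38340 + (-3 - 21*(-168)))/(29372 + (3821 - 8037)*(3720 - 9190)) = (-38340 + (-3 + 3528))/(29372 - 4216*(-5470)) = (-38340 + 3525)/(29372 + 23061520) = -34815/23090892 = -34815*1/23090892 = -1055/699724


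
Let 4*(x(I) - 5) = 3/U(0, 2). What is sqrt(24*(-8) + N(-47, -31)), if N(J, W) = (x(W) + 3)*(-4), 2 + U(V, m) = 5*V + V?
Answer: I*sqrt(890)/2 ≈ 14.916*I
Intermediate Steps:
U(V, m) = -2 + 6*V (U(V, m) = -2 + (5*V + V) = -2 + 6*V)
x(I) = 37/8 (x(I) = 5 + (3/(-2 + 6*0))/4 = 5 + (3/(-2 + 0))/4 = 5 + (3/(-2))/4 = 5 + (3*(-1/2))/4 = 5 + (1/4)*(-3/2) = 5 - 3/8 = 37/8)
N(J, W) = -61/2 (N(J, W) = (37/8 + 3)*(-4) = (61/8)*(-4) = -61/2)
sqrt(24*(-8) + N(-47, -31)) = sqrt(24*(-8) - 61/2) = sqrt(-192 - 61/2) = sqrt(-445/2) = I*sqrt(890)/2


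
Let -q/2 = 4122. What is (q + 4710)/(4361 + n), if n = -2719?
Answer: -1767/821 ≈ -2.1523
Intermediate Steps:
q = -8244 (q = -2*4122 = -8244)
(q + 4710)/(4361 + n) = (-8244 + 4710)/(4361 - 2719) = -3534/1642 = -3534*1/1642 = -1767/821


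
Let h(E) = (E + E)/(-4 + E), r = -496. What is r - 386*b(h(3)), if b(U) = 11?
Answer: -4742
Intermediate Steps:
h(E) = 2*E/(-4 + E) (h(E) = (2*E)/(-4 + E) = 2*E/(-4 + E))
r - 386*b(h(3)) = -496 - 386*11 = -496 - 4246 = -4742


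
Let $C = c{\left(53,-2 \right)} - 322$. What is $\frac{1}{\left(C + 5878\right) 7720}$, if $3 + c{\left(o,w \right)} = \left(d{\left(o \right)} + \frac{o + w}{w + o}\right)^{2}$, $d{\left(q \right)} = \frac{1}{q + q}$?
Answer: $\frac{2809}{120441567010} \approx 2.3323 \cdot 10^{-8}$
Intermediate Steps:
$d{\left(q \right)} = \frac{1}{2 q}$
$c{\left(o,w \right)} = -3 + \left(1 + \frac{1}{2 o}\right)^{2}$ ($c{\left(o,w \right)} = -3 + \left(\frac{1}{2 o} + \frac{o + w}{w + o}\right)^{2} = -3 + \left(\frac{1}{2 o} + \frac{o + w}{o + w}\right)^{2} = -3 + \left(\frac{1}{2 o} + 1\right)^{2} = -3 + \left(1 + \frac{1}{2 o}\right)^{2}$)
$C = - \frac{3640251}{11236}$ ($C = \left(-2 + \frac{1}{53} + \frac{1}{4 \cdot 2809}\right) - 322 = \left(-2 + \frac{1}{53} + \frac{1}{4} \cdot \frac{1}{2809}\right) - 322 = \left(-2 + \frac{1}{53} + \frac{1}{11236}\right) - 322 = - \frac{22259}{11236} - 322 = - \frac{3640251}{11236} \approx -323.98$)
$\frac{1}{\left(C + 5878\right) 7720} = \frac{1}{\left(- \frac{3640251}{11236} + 5878\right) 7720} = \frac{1}{\frac{62404957}{11236}} \cdot \frac{1}{7720} = \frac{11236}{62404957} \cdot \frac{1}{7720} = \frac{2809}{120441567010}$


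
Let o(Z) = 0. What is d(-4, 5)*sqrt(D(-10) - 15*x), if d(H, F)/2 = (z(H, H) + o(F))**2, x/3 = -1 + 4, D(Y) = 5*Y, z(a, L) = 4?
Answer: 32*I*sqrt(185) ≈ 435.25*I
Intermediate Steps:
x = 9 (x = 3*(-1 + 4) = 3*3 = 9)
d(H, F) = 32 (d(H, F) = 2*(4 + 0)**2 = 2*4**2 = 2*16 = 32)
d(-4, 5)*sqrt(D(-10) - 15*x) = 32*sqrt(5*(-10) - 15*9) = 32*sqrt(-50 - 135) = 32*sqrt(-185) = 32*(I*sqrt(185)) = 32*I*sqrt(185)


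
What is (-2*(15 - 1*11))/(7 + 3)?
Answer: -⅘ ≈ -0.80000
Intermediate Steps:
(-2*(15 - 1*11))/(7 + 3) = (-2*(15 - 11))/10 = (-2*4)/10 = (⅒)*(-8) = -⅘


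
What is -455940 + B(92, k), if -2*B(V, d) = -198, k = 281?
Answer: -455841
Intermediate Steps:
B(V, d) = 99 (B(V, d) = -½*(-198) = 99)
-455940 + B(92, k) = -455940 + 99 = -455841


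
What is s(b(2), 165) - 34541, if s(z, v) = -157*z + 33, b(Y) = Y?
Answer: -34822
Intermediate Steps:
s(z, v) = 33 - 157*z
s(b(2), 165) - 34541 = (33 - 157*2) - 34541 = (33 - 314) - 34541 = -281 - 34541 = -34822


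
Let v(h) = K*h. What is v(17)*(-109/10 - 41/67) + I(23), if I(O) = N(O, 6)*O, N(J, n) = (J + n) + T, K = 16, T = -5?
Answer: -864048/335 ≈ -2579.2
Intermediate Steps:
N(J, n) = -5 + J + n (N(J, n) = (J + n) - 5 = -5 + J + n)
v(h) = 16*h
I(O) = O*(1 + O) (I(O) = (-5 + O + 6)*O = (1 + O)*O = O*(1 + O))
v(17)*(-109/10 - 41/67) + I(23) = (16*17)*(-109/10 - 41/67) + 23*(1 + 23) = 272*(-109*1/10 - 41*1/67) + 23*24 = 272*(-109/10 - 41/67) + 552 = 272*(-7713/670) + 552 = -1048968/335 + 552 = -864048/335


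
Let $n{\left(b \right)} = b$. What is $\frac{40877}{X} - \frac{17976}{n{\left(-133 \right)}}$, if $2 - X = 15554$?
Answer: $\frac{39160873}{295488} \approx 132.53$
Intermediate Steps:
$X = -15552$ ($X = 2 - 15554 = -15552$)
$\frac{40877}{X} - \frac{17976}{n{\left(-133 \right)}} = \frac{40877}{-15552} - \frac{17976}{-133} = 40877 \left(- \frac{1}{15552}\right) - - \frac{2568}{19} = - \frac{40877}{15552} + \frac{2568}{19} = \frac{39160873}{295488}$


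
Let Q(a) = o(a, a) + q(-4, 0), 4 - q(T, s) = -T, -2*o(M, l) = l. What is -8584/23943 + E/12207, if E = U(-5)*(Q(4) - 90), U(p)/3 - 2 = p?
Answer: -28320028/97424067 ≈ -0.29069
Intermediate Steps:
o(M, l) = -l/2
U(p) = 6 + 3*p
q(T, s) = 4 + T (q(T, s) = 4 - (-1)*T = 4 + T)
Q(a) = -a/2 (Q(a) = -a/2 + (4 - 4) = -a/2 + 0 = -a/2)
E = 828 (E = (6 + 3*(-5))*(-½*4 - 90) = (6 - 15)*(-2 - 90) = -9*(-92) = 828)
-8584/23943 + E/12207 = -8584/23943 + 828/12207 = -8584*1/23943 + 828*(1/12207) = -8584/23943 + 276/4069 = -28320028/97424067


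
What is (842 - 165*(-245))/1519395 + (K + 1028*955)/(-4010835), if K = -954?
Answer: -17662482887/81253901931 ≈ -0.21737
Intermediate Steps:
(842 - 165*(-245))/1519395 + (K + 1028*955)/(-4010835) = (842 - 165*(-245))/1519395 + (-954 + 1028*955)/(-4010835) = (842 + 40425)*(1/1519395) + (-954 + 981740)*(-1/4010835) = 41267*(1/1519395) + 980786*(-1/4010835) = 41267/1519395 - 980786/4010835 = -17662482887/81253901931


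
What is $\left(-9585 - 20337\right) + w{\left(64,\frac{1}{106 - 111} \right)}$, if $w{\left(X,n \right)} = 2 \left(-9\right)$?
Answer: $-29940$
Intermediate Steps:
$w{\left(X,n \right)} = -18$
$\left(-9585 - 20337\right) + w{\left(64,\frac{1}{106 - 111} \right)} = \left(-9585 - 20337\right) - 18 = -29922 - 18 = -29940$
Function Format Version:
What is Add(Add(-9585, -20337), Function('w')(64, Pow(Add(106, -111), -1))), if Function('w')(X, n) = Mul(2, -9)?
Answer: -29940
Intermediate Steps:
Function('w')(X, n) = -18
Add(Add(-9585, -20337), Function('w')(64, Pow(Add(106, -111), -1))) = Add(Add(-9585, -20337), -18) = Add(-29922, -18) = -29940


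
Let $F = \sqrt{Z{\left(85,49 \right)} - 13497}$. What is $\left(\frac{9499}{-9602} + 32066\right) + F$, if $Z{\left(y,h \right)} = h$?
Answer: $\frac{307888233}{9602} + 82 i \sqrt{2} \approx 32065.0 + 115.97 i$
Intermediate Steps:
$F = 82 i \sqrt{2}$ ($F = \sqrt{49 - 13497} = \sqrt{-13448} = 82 i \sqrt{2} \approx 115.97 i$)
$\left(\frac{9499}{-9602} + 32066\right) + F = \left(\frac{9499}{-9602} + 32066\right) + 82 i \sqrt{2} = \left(9499 \left(- \frac{1}{9602}\right) + 32066\right) + 82 i \sqrt{2} = \left(- \frac{9499}{9602} + 32066\right) + 82 i \sqrt{2} = \frac{307888233}{9602} + 82 i \sqrt{2}$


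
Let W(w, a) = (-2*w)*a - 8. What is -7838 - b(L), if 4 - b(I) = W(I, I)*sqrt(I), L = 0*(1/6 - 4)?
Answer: -7842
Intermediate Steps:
W(w, a) = -8 - 2*a*w (W(w, a) = -2*a*w - 8 = -8 - 2*a*w)
L = 0 (L = 0*(1/6 - 4) = 0*(-23/6) = 0)
b(I) = 4 - sqrt(I)*(-8 - 2*I**2) (b(I) = 4 - (-8 - 2*I*I)*sqrt(I) = 4 - (-8 - 2*I**2)*sqrt(I) = 4 - sqrt(I)*(-8 - 2*I**2))
-7838 - b(L) = -7838 - (4 + 2*sqrt(0)*(4 + 0**2)) = -7838 - (4 + 2*0*(4 + 0)) = -7838 - (4 + 2*0*4) = -7838 - (4 + 0) = -7838 - 1*4 = -7838 - 4 = -7842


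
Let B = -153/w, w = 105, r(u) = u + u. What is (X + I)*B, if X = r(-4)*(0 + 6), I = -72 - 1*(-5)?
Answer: 1173/7 ≈ 167.57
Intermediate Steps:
r(u) = 2*u
I = -67 (I = -72 + 5 = -67)
X = -48 (X = (2*(-4))*(0 + 6) = -8*6 = -48)
B = -51/35 (B = -153/105 = -153*1/105 = -51/35 ≈ -1.4571)
(X + I)*B = (-48 - 67)*(-51/35) = -115*(-51/35) = 1173/7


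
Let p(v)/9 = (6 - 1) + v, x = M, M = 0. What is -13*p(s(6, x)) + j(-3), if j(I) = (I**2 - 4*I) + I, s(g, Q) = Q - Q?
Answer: -567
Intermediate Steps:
x = 0
s(g, Q) = 0
p(v) = 45 + 9*v (p(v) = 9*((6 - 1) + v) = 9*(5 + v) = 45 + 9*v)
j(I) = I**2 - 3*I
-13*p(s(6, x)) + j(-3) = -13*(45 + 9*0) - 3*(-3 - 3) = -13*(45 + 0) - 3*(-6) = -13*45 + 18 = -585 + 18 = -567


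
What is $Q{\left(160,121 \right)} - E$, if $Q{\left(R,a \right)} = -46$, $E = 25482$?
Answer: $-25528$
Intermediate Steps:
$Q{\left(160,121 \right)} - E = -46 - 25482 = -25528$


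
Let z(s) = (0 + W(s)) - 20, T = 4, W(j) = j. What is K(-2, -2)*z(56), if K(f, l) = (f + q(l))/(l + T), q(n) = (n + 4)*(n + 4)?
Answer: 36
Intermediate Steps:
q(n) = (4 + n)² (q(n) = (4 + n)*(4 + n) = (4 + n)²)
z(s) = -20 + s (z(s) = (0 + s) - 20 = s - 20 = -20 + s)
K(f, l) = (f + (4 + l)²)/(4 + l) (K(f, l) = (f + (4 + l)²)/(l + 4) = (f + (4 + l)²)/(4 + l))
K(-2, -2)*z(56) = (4 - 2 - 2/(4 - 2))*(-20 + 56) = (4 - 2 - 2/2)*36 = (4 - 2 - 2*½)*36 = (4 - 2 - 1)*36 = 1*36 = 36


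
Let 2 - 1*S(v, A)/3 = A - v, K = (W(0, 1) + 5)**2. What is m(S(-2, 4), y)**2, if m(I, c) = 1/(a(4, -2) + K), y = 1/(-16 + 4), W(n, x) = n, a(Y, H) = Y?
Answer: 1/841 ≈ 0.0011891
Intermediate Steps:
K = 25 (K = (0 + 5)**2 = 5**2 = 25)
y = -1/12 (y = 1/(-12) = -1/12 ≈ -0.083333)
S(v, A) = 6 - 3*A + 3*v (S(v, A) = 6 - 3*(A - v) = 6 + (-3*A + 3*v) = 6 - 3*A + 3*v)
m(I, c) = 1/29 (m(I, c) = 1/(4 + 25) = 1/29)
m(S(-2, 4), y)**2 = (1/29)**2 = 1/841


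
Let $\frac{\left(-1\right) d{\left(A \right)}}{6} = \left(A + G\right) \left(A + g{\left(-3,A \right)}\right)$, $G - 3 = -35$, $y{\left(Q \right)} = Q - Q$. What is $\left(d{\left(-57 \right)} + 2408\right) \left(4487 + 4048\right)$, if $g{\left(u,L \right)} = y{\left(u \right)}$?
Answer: $-239236050$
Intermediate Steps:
$y{\left(Q \right)} = 0$
$G = -32$ ($G = 3 - 35 = -32$)
$g{\left(u,L \right)} = 0$
$d{\left(A \right)} = - 6 A \left(-32 + A\right)$ ($d{\left(A \right)} = - 6 \left(A - 32\right) \left(A + 0\right) = - 6 \left(-32 + A\right) A = - 6 A \left(-32 + A\right)$)
$\left(d{\left(-57 \right)} + 2408\right) \left(4487 + 4048\right) = \left(6 \left(-57\right) \left(32 - -57\right) + 2408\right) \left(4487 + 4048\right) = \left(6 \left(-57\right) \left(32 + 57\right) + 2408\right) 8535 = \left(6 \left(-57\right) 89 + 2408\right) 8535 = \left(-30438 + 2408\right) 8535 = \left(-28030\right) 8535 = -239236050$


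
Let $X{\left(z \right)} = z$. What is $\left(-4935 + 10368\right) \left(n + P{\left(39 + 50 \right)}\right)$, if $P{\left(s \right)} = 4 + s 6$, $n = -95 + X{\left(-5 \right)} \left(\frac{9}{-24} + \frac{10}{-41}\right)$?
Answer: $\frac{794951127}{328} \approx 2.4236 \cdot 10^{6}$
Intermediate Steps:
$n = - \frac{30145}{328}$ ($n = -95 - 5 \left(\frac{9}{-24} + \frac{10}{-41}\right) = -95 - 5 \left(9 \left(- \frac{1}{24}\right) + 10 \left(- \frac{1}{41}\right)\right) = -95 - 5 \left(- \frac{3}{8} - \frac{10}{41}\right) = -95 - - \frac{1015}{328} = -95 + \frac{1015}{328} = - \frac{30145}{328} \approx -91.906$)
$P{\left(s \right)} = 4 + 6 s$
$\left(-4935 + 10368\right) \left(n + P{\left(39 + 50 \right)}\right) = \left(-4935 + 10368\right) \left(- \frac{30145}{328} + \left(4 + 6 \left(39 + 50\right)\right)\right) = 5433 \left(- \frac{30145}{328} + \left(4 + 6 \cdot 89\right)\right) = 5433 \left(- \frac{30145}{328} + \left(4 + 534\right)\right) = 5433 \left(- \frac{30145}{328} + 538\right) = 5433 \cdot \frac{146319}{328} = \frac{794951127}{328}$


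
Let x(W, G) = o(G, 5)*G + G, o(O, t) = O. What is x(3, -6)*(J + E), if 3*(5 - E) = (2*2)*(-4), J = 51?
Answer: 1840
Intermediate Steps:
x(W, G) = G + G² (x(W, G) = G*G + G = G² + G = G + G²)
E = 31/3 (E = 5 - 2*2*(-4)/3 = 5 - 4*(-4)/3 = 5 - ⅓*(-16) = 5 + 16/3 = 31/3 ≈ 10.333)
x(3, -6)*(J + E) = (-6*(1 - 6))*(51 + 31/3) = -6*(-5)*(184/3) = 30*(184/3) = 1840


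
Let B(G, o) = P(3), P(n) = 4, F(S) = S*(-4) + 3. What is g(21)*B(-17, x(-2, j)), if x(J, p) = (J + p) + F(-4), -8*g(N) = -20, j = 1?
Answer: 10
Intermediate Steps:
F(S) = 3 - 4*S (F(S) = -4*S + 3 = 3 - 4*S)
g(N) = 5/2 (g(N) = -⅛*(-20) = 5/2)
x(J, p) = 19 + J + p (x(J, p) = (J + p) + (3 - 4*(-4)) = (J + p) + (3 + 16) = (J + p) + 19 = 19 + J + p)
B(G, o) = 4
g(21)*B(-17, x(-2, j)) = (5/2)*4 = 10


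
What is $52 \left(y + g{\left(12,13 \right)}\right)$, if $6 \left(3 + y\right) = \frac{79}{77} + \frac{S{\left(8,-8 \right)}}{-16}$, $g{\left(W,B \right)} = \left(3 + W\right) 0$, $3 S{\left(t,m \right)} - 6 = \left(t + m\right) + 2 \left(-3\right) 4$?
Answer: $- \frac{132925}{924} \approx -143.86$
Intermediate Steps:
$S{\left(t,m \right)} = -6 + \frac{m}{3} + \frac{t}{3}$ ($S{\left(t,m \right)} = 2 + \frac{\left(t + m\right) + 2 \left(-3\right) 4}{3} = 2 + \frac{\left(m + t\right) - 24}{3} = 2 + \frac{-24 + m + t}{3} = 2 + \left(-8 + \frac{m}{3} + \frac{t}{3}\right) = -6 + \frac{m}{3} + \frac{t}{3}$)
$g{\left(W,B \right)} = 0$
$y = - \frac{10225}{3696}$ ($y = -3 + \frac{\frac{79}{77} + \frac{-6 + \frac{1}{3} \left(-8\right) + \frac{1}{3} \cdot 8}{-16}}{6} = -3 + \frac{79 \cdot \frac{1}{77} + \left(-6 - \frac{8}{3} + \frac{8}{3}\right) \left(- \frac{1}{16}\right)}{6} = -3 + \frac{\frac{79}{77} - - \frac{3}{8}}{6} = -3 + \frac{\frac{79}{77} + \frac{3}{8}}{6} = -3 + \frac{1}{6} \cdot \frac{863}{616} = -3 + \frac{863}{3696} = - \frac{10225}{3696} \approx -2.7665$)
$52 \left(y + g{\left(12,13 \right)}\right) = 52 \left(- \frac{10225}{3696} + 0\right) = 52 \left(- \frac{10225}{3696}\right) = - \frac{132925}{924}$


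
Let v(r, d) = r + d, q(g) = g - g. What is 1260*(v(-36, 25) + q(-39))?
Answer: -13860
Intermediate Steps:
q(g) = 0
v(r, d) = d + r
1260*(v(-36, 25) + q(-39)) = 1260*((25 - 36) + 0) = 1260*(-11 + 0) = 1260*(-11) = -13860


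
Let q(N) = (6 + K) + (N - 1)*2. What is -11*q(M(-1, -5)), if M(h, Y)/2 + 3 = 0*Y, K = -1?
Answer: 99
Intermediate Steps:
M(h, Y) = -6 (M(h, Y) = -6 + 2*(0*Y) = -6 + 2*0 = -6 + 0 = -6)
q(N) = 3 + 2*N (q(N) = (6 - 1) + (N - 1)*2 = 5 + (-1 + N)*2 = 5 + (-2 + 2*N) = 3 + 2*N)
-11*q(M(-1, -5)) = -11*(3 + 2*(-6)) = -11*(3 - 12) = -11*(-9) = 99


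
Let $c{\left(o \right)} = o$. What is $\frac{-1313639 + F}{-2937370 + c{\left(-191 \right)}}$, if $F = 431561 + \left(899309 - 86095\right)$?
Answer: $\frac{68864}{2937561} \approx 0.023443$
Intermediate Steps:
$F = 1244775$ ($F = 431561 + \left(899309 - 86095\right) = 431561 + 813214 = 1244775$)
$\frac{-1313639 + F}{-2937370 + c{\left(-191 \right)}} = \frac{-1313639 + 1244775}{-2937370 - 191} = - \frac{68864}{-2937561} = \left(-68864\right) \left(- \frac{1}{2937561}\right) = \frac{68864}{2937561}$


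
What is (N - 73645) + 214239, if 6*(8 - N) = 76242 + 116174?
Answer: 325598/3 ≈ 1.0853e+5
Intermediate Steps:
N = -96184/3 (N = 8 - (76242 + 116174)/6 = 8 - ⅙*192416 = 8 - 96208/3 = -96184/3 ≈ -32061.)
(N - 73645) + 214239 = (-96184/3 - 73645) + 214239 = -317119/3 + 214239 = 325598/3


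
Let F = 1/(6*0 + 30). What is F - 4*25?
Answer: -2999/30 ≈ -99.967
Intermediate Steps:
F = 1/30 (F = 1/(0 + 30) = 1/30 ≈ 0.033333)
F - 4*25 = 1/30 - 4*25 = 1/30 - 100 = -2999/30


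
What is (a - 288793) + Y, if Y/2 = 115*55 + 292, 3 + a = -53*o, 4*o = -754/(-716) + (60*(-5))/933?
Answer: -122726404515/445352 ≈ -2.7557e+5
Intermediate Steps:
o = 81447/445352 (o = (-754/(-716) + (60*(-5))/933)/4 = (-754*(-1/716) - 300*1/933)/4 = (377/358 - 100/311)/4 = (1/4)*(81447/111338) = 81447/445352 ≈ 0.18288)
a = -5652747/445352 (a = -3 - 53*81447/445352 = -3 - 4316691/445352 = -5652747/445352 ≈ -12.693)
Y = 13234 (Y = 2*(115*55 + 292) = 2*(6325 + 292) = 2*6617 = 13234)
(a - 288793) + Y = (-5652747/445352 - 288793) + 13234 = -128620192883/445352 + 13234 = -122726404515/445352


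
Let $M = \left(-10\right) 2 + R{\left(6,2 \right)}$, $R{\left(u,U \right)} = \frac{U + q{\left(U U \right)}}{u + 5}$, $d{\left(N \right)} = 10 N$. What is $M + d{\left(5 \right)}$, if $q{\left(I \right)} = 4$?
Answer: $\frac{336}{11} \approx 30.545$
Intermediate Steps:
$R{\left(u,U \right)} = \frac{4 + U}{5 + u}$ ($R{\left(u,U \right)} = \frac{U + 4}{u + 5} = \frac{4 + U}{5 + u}$)
$M = - \frac{214}{11}$ ($M = \left(-10\right) 2 + \frac{4 + 2}{5 + 6} = -20 + \frac{1}{11} \cdot 6 = -20 + \frac{6}{11} = - \frac{214}{11} \approx -19.455$)
$M + d{\left(5 \right)} = - \frac{214}{11} + 10 \cdot 5 = - \frac{214}{11} + 50 = \frac{336}{11}$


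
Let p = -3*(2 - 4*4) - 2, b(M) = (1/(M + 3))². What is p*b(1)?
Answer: 5/2 ≈ 2.5000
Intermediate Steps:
b(M) = (3 + M)⁻² (b(M) = (1/(3 + M))² = (3 + M)⁻²)
p = 40 (p = -3*(2 - 16) - 2 = -3*(-14) - 2 = 42 - 2 = 40)
p*b(1) = 40/(3 + 1)² = 40/4² = 40*(1/16) = 5/2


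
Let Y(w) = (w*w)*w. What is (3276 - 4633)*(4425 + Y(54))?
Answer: -219683373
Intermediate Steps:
Y(w) = w**3 (Y(w) = w**2*w = w**3)
(3276 - 4633)*(4425 + Y(54)) = (3276 - 4633)*(4425 + 54**3) = -1357*(4425 + 157464) = -1357*161889 = -219683373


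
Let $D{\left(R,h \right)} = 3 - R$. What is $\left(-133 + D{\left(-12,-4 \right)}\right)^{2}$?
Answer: $13924$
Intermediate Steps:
$\left(-133 + D{\left(-12,-4 \right)}\right)^{2} = \left(-133 + \left(3 - -12\right)\right)^{2} = \left(-133 + \left(3 + 12\right)\right)^{2} = \left(-133 + 15\right)^{2} = \left(-118\right)^{2} = 13924$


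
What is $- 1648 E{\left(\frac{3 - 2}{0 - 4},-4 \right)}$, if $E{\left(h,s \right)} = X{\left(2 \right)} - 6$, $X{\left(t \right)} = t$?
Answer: $6592$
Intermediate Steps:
$E{\left(h,s \right)} = -4$ ($E{\left(h,s \right)} = 2 - 6 = -4$)
$- 1648 E{\left(\frac{3 - 2}{0 - 4},-4 \right)} = \left(-1648\right) \left(-4\right) = 6592$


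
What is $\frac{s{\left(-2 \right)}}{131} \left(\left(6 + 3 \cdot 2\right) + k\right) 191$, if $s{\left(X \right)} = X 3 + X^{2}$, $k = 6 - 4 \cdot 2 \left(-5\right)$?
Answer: $- \frac{22156}{131} \approx -169.13$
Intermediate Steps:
$k = 46$ ($k = 6 - -40 = 6 + 40 = 46$)
$s{\left(X \right)} = X^{2} + 3 X$ ($s{\left(X \right)} = 3 X + X^{2} = X^{2} + 3 X$)
$\frac{s{\left(-2 \right)}}{131} \left(\left(6 + 3 \cdot 2\right) + k\right) 191 = \frac{\left(-2\right) \left(3 - 2\right)}{131} \left(\left(6 + 3 \cdot 2\right) + 46\right) 191 = \left(-2\right) 1 \cdot \frac{1}{131} \left(\left(6 + 6\right) + 46\right) 191 = \left(-2\right) \frac{1}{131} \left(12 + 46\right) 191 = \left(- \frac{2}{131}\right) 58 \cdot 191 = \left(- \frac{116}{131}\right) 191 = - \frac{22156}{131}$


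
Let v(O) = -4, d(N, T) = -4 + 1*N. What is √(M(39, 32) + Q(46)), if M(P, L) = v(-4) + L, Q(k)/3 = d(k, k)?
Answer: √154 ≈ 12.410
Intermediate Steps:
d(N, T) = -4 + N
Q(k) = -12 + 3*k (Q(k) = 3*(-4 + k) = -12 + 3*k)
M(P, L) = -4 + L
√(M(39, 32) + Q(46)) = √((-4 + 32) + (-12 + 3*46)) = √(28 + (-12 + 138)) = √(28 + 126) = √154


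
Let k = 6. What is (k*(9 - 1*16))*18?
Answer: -756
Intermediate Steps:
(k*(9 - 1*16))*18 = (6*(9 - 1*16))*18 = (6*(9 - 16))*18 = (6*(-7))*18 = -42*18 = -756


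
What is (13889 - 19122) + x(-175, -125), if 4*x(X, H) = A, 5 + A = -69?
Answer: -10503/2 ≈ -5251.5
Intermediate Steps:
A = -74 (A = -5 - 69 = -74)
x(X, H) = -37/2 (x(X, H) = (1/4)*(-74) = -37/2)
(13889 - 19122) + x(-175, -125) = (13889 - 19122) - 37/2 = -5233 - 37/2 = -10503/2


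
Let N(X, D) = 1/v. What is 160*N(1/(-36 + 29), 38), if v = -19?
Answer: -160/19 ≈ -8.4211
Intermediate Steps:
N(X, D) = -1/19 (N(X, D) = 1/(-19) = -1/19)
160*N(1/(-36 + 29), 38) = 160*(-1/19) = -160/19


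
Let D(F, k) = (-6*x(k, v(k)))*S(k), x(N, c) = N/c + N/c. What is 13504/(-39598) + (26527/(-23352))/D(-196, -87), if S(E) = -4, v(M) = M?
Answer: -8093497865/22192619904 ≈ -0.36469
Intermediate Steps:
x(N, c) = 2*N/c
D(F, k) = 48 (D(F, k) = -12*k/k*(-4) = -6*2*(-4) = -12*(-4) = 48)
13504/(-39598) + (26527/(-23352))/D(-196, -87) = 13504/(-39598) + (26527/(-23352))/48 = 13504*(-1/39598) + (26527*(-1/23352))*(1/48) = -6752/19799 - 26527/23352*1/48 = -6752/19799 - 26527/1120896 = -8093497865/22192619904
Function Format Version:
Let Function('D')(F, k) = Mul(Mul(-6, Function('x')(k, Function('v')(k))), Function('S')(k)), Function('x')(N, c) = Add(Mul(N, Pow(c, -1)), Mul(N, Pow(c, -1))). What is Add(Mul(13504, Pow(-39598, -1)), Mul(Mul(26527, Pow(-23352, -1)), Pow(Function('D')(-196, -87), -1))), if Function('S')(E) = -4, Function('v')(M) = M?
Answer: Rational(-8093497865, 22192619904) ≈ -0.36469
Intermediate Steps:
Function('x')(N, c) = Mul(2, N, Pow(c, -1))
Function('D')(F, k) = 48 (Function('D')(F, k) = Mul(Mul(-6, Mul(2, k, Pow(k, -1))), -4) = Mul(Mul(-6, 2), -4) = Mul(-12, -4) = 48)
Add(Mul(13504, Pow(-39598, -1)), Mul(Mul(26527, Pow(-23352, -1)), Pow(Function('D')(-196, -87), -1))) = Add(Mul(13504, Pow(-39598, -1)), Mul(Mul(26527, Pow(-23352, -1)), Pow(48, -1))) = Add(Mul(13504, Rational(-1, 39598)), Mul(Mul(26527, Rational(-1, 23352)), Rational(1, 48))) = Add(Rational(-6752, 19799), Mul(Rational(-26527, 23352), Rational(1, 48))) = Add(Rational(-6752, 19799), Rational(-26527, 1120896)) = Rational(-8093497865, 22192619904)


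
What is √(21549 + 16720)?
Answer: 7*√781 ≈ 195.62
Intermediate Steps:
√(21549 + 16720) = √38269 = 7*√781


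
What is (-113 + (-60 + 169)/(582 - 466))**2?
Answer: 168974001/13456 ≈ 12558.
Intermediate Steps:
(-113 + (-60 + 169)/(582 - 466))**2 = (-113 + 109/116)**2 = (-12999/116)**2 = 168974001/13456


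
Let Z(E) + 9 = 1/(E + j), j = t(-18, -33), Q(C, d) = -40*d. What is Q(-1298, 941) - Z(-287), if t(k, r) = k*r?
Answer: -11552718/307 ≈ -37631.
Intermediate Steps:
j = 594 (j = -18*(-33) = 594)
Z(E) = -9 + 1/(594 + E) (Z(E) = -9 + 1/(E + 594) = -9 + 1/(594 + E))
Q(-1298, 941) - Z(-287) = -40*941 - (-5345 - 9*(-287))/(594 - 287) = -37640 - (-5345 + 2583)/307 = -37640 - (-2762)/307 = -37640 - 1*(-2762/307) = -37640 + 2762/307 = -11552718/307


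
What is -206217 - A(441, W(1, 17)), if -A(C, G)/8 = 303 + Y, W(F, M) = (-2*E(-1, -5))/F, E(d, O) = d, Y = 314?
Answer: -201281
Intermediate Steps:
W(F, M) = 2/F (W(F, M) = (-2*(-1))/F = 2/F)
A(C, G) = -4936 (A(C, G) = -8*(303 + 314) = -8*617 = -4936)
-206217 - A(441, W(1, 17)) = -206217 - 1*(-4936) = -206217 + 4936 = -201281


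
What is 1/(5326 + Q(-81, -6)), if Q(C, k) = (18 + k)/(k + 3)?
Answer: 1/5322 ≈ 0.00018790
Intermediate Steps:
Q(C, k) = (18 + k)/(3 + k)
1/(5326 + Q(-81, -6)) = 1/(5326 + (18 - 6)/(3 - 6)) = 1/(5326 + 12/(-3)) = 1/(5326 - ⅓*12) = 1/(5326 - 4) = 1/5322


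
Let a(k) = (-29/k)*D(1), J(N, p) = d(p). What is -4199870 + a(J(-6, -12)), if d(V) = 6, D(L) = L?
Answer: -25199249/6 ≈ -4.1999e+6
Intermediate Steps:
J(N, p) = 6
a(k) = -29/k (a(k) = -29/k*1 = -29/k)
-4199870 + a(J(-6, -12)) = -4199870 - 29/6 = -25199249/6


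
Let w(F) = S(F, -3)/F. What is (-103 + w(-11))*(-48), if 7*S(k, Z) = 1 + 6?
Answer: 54432/11 ≈ 4948.4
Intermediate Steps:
S(k, Z) = 1 (S(k, Z) = (1 + 6)/7 = (1/7)*7 = 1)
w(F) = 1/F
(-103 + w(-11))*(-48) = (-103 + 1/(-11))*(-48) = (-103 - 1/11)*(-48) = -1134/11*(-48) = 54432/11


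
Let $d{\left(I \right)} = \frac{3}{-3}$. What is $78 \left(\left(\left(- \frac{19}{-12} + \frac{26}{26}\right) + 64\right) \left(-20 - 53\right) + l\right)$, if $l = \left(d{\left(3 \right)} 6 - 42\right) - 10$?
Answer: $- \frac{767299}{2} \approx -3.8365 \cdot 10^{5}$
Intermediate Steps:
$d{\left(I \right)} = -1$ ($d{\left(I \right)} = 3 \left(- \frac{1}{3}\right) = -1$)
$l = -58$ ($l = \left(\left(-1\right) 6 - 42\right) - 10 = \left(-6 - 42\right) - 10 = -48 - 10 = -58$)
$78 \left(\left(\left(- \frac{19}{-12} + \frac{26}{26}\right) + 64\right) \left(-20 - 53\right) + l\right) = 78 \left(\left(\left(- \frac{19}{-12} + \frac{26}{26}\right) + 64\right) \left(-20 - 53\right) - 58\right) = 78 \left(\left(\left(\left(-19\right) \left(- \frac{1}{12}\right) + 26 \cdot \frac{1}{26}\right) + 64\right) \left(-73\right) - 58\right) = 78 \left(\left(\left(\frac{19}{12} + 1\right) + 64\right) \left(-73\right) - 58\right) = 78 \left(\left(\frac{31}{12} + 64\right) \left(-73\right) - 58\right) = 78 \left(\frac{799}{12} \left(-73\right) - 58\right) = 78 \left(- \frac{58327}{12} - 58\right) = 78 \left(- \frac{59023}{12}\right) = - \frac{767299}{2}$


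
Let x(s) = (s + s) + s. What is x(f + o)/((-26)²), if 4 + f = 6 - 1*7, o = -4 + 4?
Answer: -15/676 ≈ -0.022189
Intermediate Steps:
o = 0
f = -5 (f = -4 + (6 - 1*7) = -4 + (6 - 7) = -4 - 1 = -5)
x(s) = 3*s (x(s) = 2*s + s = 3*s)
x(f + o)/((-26)²) = (3*(-5 + 0))/((-26)²) = (3*(-5))/676 = -15*1/676 = -15/676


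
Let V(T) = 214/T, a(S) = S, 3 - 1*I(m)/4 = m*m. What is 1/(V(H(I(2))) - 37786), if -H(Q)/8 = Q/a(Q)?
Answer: -4/151251 ≈ -2.6446e-5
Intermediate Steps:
I(m) = 12 - 4*m**2 (I(m) = 12 - 4*m*m = 12 - 4*m**2)
H(Q) = -8 (H(Q) = -8*Q/Q = -8*1 = -8)
1/(V(H(I(2))) - 37786) = 1/(214/(-8) - 37786) = 1/(214*(-1/8) - 37786) = 1/(-107/4 - 37786) = 1/(-151251/4) = -4/151251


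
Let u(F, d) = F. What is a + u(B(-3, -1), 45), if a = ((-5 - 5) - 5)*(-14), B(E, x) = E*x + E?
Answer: 210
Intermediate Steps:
B(E, x) = E + E*x
a = 210 (a = (-10 - 5)*(-14) = -15*(-14) = 210)
a + u(B(-3, -1), 45) = 210 - 3*(1 - 1) = 210 - 3*0 = 210 + 0 = 210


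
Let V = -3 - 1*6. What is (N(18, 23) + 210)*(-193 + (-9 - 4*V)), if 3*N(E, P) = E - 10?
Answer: -105908/3 ≈ -35303.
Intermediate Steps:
V = -9 (V = -3 - 6 = -9)
N(E, P) = -10/3 + E/3 (N(E, P) = (E - 10)/3 = (-10 + E)/3 = -10/3 + E/3)
(N(18, 23) + 210)*(-193 + (-9 - 4*V)) = ((-10/3 + (⅓)*18) + 210)*(-193 + (-9 - 4*(-9))) = ((-10/3 + 6) + 210)*(-193 + (-9 + 36)) = (8/3 + 210)*(-193 + 27) = (638/3)*(-166) = -105908/3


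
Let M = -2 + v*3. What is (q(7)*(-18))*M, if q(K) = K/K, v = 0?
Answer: 36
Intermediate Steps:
q(K) = 1
M = -2 (M = -2 + 0*3 = -2 + 0 = -2)
(q(7)*(-18))*M = (1*(-18))*(-2) = -18*(-2) = 36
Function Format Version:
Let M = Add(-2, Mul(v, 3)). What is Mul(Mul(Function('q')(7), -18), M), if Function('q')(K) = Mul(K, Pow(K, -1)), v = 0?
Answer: 36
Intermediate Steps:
Function('q')(K) = 1
M = -2 (M = Add(-2, Mul(0, 3)) = Add(-2, 0) = -2)
Mul(Mul(Function('q')(7), -18), M) = Mul(Mul(1, -18), -2) = Mul(-18, -2) = 36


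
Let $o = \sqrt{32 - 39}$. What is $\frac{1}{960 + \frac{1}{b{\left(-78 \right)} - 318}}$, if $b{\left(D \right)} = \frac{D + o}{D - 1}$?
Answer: $\frac{602111886804}{578025512001121} - \frac{79 i \sqrt{7}}{578025512001121} \approx 0.0010417 - 3.616 \cdot 10^{-13} i$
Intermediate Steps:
$o = i \sqrt{7}$ ($o = \sqrt{-7} = i \sqrt{7} \approx 2.6458 i$)
$b{\left(D \right)} = \frac{D + i \sqrt{7}}{-1 + D}$ ($b{\left(D \right)} = \frac{D + i \sqrt{7}}{D - 1} = \frac{D + i \sqrt{7}}{-1 + D}$)
$\frac{1}{960 + \frac{1}{b{\left(-78 \right)} - 318}} = \frac{1}{960 + \frac{1}{\frac{-78 + i \sqrt{7}}{-1 - 78} - 318}} = \frac{1}{960 + \frac{1}{\frac{-78 + i \sqrt{7}}{-79} - 318}} = \frac{1}{960 + \frac{1}{- \frac{-78 + i \sqrt{7}}{79} - 318}} = \frac{1}{960 + \frac{1}{\left(\frac{78}{79} - \frac{i \sqrt{7}}{79}\right) - 318}} = \frac{1}{960 + \frac{1}{- \frac{25044}{79} - \frac{i \sqrt{7}}{79}}}$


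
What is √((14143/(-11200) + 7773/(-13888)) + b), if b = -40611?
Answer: I*√62446275814/1240 ≈ 201.53*I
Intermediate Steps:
√((14143/(-11200) + 7773/(-13888)) + b) = √((14143/(-11200) + 7773/(-13888)) - 40611) = √((14143*(-1/11200) + 7773*(-1/13888)) - 40611) = √((-14143/11200 - 7773/13888) - 40611) = √(-45197/24800 - 40611) = √(-1007197997/24800) = I*√62446275814/1240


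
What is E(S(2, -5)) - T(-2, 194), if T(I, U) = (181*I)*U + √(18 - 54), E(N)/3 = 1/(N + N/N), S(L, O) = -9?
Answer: 561821/8 - 6*I ≈ 70228.0 - 6.0*I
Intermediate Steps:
E(N) = 3/(1 + N) (E(N) = 3/(N + N/N) = 3/(N + 1) = 3/(1 + N))
T(I, U) = 6*I + 181*I*U (T(I, U) = 181*I*U + √(-36) = 181*I*U + 6*I = 6*I + 181*I*U)
E(S(2, -5)) - T(-2, 194) = 3/(1 - 9) - (6*I + 181*(-2)*194) = 3/(-8) - (6*I - 70228) = 3*(-⅛) - (-70228 + 6*I) = -3/8 + (70228 - 6*I) = 561821/8 - 6*I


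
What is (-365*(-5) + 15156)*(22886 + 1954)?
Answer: 421808040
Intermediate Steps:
(-365*(-5) + 15156)*(22886 + 1954) = (1825 + 15156)*24840 = 16981*24840 = 421808040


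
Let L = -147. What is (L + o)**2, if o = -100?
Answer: 61009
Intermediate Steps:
(L + o)**2 = (-147 - 100)**2 = (-247)**2 = 61009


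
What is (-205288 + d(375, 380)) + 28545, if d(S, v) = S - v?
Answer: -176748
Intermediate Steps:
(-205288 + d(375, 380)) + 28545 = (-205288 + (375 - 1*380)) + 28545 = (-205288 + (375 - 380)) + 28545 = (-205288 - 5) + 28545 = -205293 + 28545 = -176748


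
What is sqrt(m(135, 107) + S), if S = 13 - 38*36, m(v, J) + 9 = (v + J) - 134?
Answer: 2*I*sqrt(314) ≈ 35.44*I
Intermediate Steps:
m(v, J) = -143 + J + v (m(v, J) = -9 + ((v + J) - 134) = -9 + ((J + v) - 134) = -9 + (-134 + J + v) = -143 + J + v)
S = -1355 (S = 13 - 1368 = -1355)
sqrt(m(135, 107) + S) = sqrt((-143 + 107 + 135) - 1355) = sqrt(99 - 1355) = sqrt(-1256) = 2*I*sqrt(314)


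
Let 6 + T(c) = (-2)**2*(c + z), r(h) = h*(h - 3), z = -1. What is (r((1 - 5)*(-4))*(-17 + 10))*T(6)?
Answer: -20384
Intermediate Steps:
r(h) = h*(-3 + h)
T(c) = -10 + 4*c (T(c) = -6 + (-2)**2*(c - 1) = -6 + 4*(-1 + c) = -6 + (-4 + 4*c) = -10 + 4*c)
(r((1 - 5)*(-4))*(-17 + 10))*T(6) = ((((1 - 5)*(-4))*(-3 + (1 - 5)*(-4)))*(-17 + 10))*(-10 + 4*6) = (((-4*(-4))*(-3 - 4*(-4)))*(-7))*(-10 + 24) = ((16*(-3 + 16))*(-7))*14 = ((16*13)*(-7))*14 = (208*(-7))*14 = -1456*14 = -20384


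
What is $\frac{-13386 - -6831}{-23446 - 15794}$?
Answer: $\frac{437}{2616} \approx 0.16705$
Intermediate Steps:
$\frac{-13386 - -6831}{-23446 - 15794} = \frac{-13386 + 6831}{-39240} = \left(-6555\right) \left(- \frac{1}{39240}\right) = \frac{437}{2616}$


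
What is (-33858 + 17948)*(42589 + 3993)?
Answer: -741119620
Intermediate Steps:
(-33858 + 17948)*(42589 + 3993) = -15910*46582 = -741119620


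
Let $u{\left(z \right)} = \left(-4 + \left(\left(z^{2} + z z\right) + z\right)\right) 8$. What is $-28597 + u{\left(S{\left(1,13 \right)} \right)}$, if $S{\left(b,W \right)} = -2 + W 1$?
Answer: $-26605$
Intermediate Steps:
$S{\left(b,W \right)} = -2 + W$
$u{\left(z \right)} = -32 + 8 z + 16 z^{2}$ ($u{\left(z \right)} = \left(-4 + \left(\left(z^{2} + z^{2}\right) + z\right)\right) 8 = \left(-4 + \left(2 z^{2} + z\right)\right) 8 = \left(-4 + \left(z + 2 z^{2}\right)\right) 8 = \left(-4 + z + 2 z^{2}\right) 8 = -32 + 8 z + 16 z^{2}$)
$-28597 + u{\left(S{\left(1,13 \right)} \right)} = -28597 + \left(-32 + 8 \left(-2 + 13\right) + 16 \left(-2 + 13\right)^{2}\right) = -28597 + \left(-32 + 8 \cdot 11 + 16 \cdot 11^{2}\right) = -28597 + \left(-32 + 88 + 16 \cdot 121\right) = -28597 + \left(-32 + 88 + 1936\right) = -28597 + 1992 = -26605$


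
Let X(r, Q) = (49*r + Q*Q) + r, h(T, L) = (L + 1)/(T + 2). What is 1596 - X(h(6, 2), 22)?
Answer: 4373/4 ≈ 1093.3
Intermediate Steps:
h(T, L) = (1 + L)/(2 + T)
X(r, Q) = Q**2 + 50*r (X(r, Q) = (49*r + Q**2) + r = (Q**2 + 49*r) + r = Q**2 + 50*r)
1596 - X(h(6, 2), 22) = 1596 - (22**2 + 50*((1 + 2)/(2 + 6))) = 1596 - (484 + 50*(3/8)) = 1596 - (484 + 75/4) = 1596 - 1*2011/4 = 1596 - 2011/4 = 4373/4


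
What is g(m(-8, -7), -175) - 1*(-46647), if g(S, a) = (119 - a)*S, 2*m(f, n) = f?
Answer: 45471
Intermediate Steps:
m(f, n) = f/2
g(S, a) = S*(119 - a)
g(m(-8, -7), -175) - 1*(-46647) = ((1/2)*(-8))*(119 - 1*(-175)) - 1*(-46647) = -4*(119 + 175) + 46647 = -4*294 + 46647 = -1176 + 46647 = 45471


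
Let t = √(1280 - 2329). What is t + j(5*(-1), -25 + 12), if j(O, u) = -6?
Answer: -6 + I*√1049 ≈ -6.0 + 32.388*I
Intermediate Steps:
t = I*√1049 (t = √(-1049) = I*√1049 ≈ 32.388*I)
t + j(5*(-1), -25 + 12) = I*√1049 - 6 = -6 + I*√1049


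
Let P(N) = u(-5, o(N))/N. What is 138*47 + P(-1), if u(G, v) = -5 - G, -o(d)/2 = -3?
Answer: 6486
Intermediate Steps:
o(d) = 6 (o(d) = -2*(-3) = 6)
P(N) = 0 (P(N) = (-5 - 1*(-5))/N = (-5 + 5)/N = 0/N = 0)
138*47 + P(-1) = 138*47 + 0 = 6486 + 0 = 6486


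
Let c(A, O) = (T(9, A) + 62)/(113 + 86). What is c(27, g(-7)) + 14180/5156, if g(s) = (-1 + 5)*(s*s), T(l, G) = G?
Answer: 820176/256511 ≈ 3.1974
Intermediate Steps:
g(s) = 4*s²
c(A, O) = 62/199 + A/199 (c(A, O) = (A + 62)/(113 + 86) = (62 + A)/199 = (62 + A)*(1/199) = 62/199 + A/199)
c(27, g(-7)) + 14180/5156 = (62/199 + (1/199)*27) + 14180/5156 = (62/199 + 27/199) + 14180*(1/5156) = 89/199 + 3545/1289 = 820176/256511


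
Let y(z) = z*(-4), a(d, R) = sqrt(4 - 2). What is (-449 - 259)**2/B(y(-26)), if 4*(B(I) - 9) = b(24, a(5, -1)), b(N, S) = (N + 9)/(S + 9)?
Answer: 699764544/13873 + 7351872*sqrt(2)/13873 ≈ 51190.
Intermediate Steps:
a(d, R) = sqrt(2)
b(N, S) = (9 + N)/(9 + S)
y(z) = -4*z
B(I) = 9 + 33/(4*(9 + sqrt(2))) (B(I) = 9 + ((9 + 24)/(9 + sqrt(2)))/4 = 9 + (33/(9 + sqrt(2)))/4 = 9 + 33/(4*(9 + sqrt(2))))
(-449 - 259)**2/B(y(-26)) = (-449 - 259)**2/(3141/316 - 33*sqrt(2)/316) = (-708)**2/(3141/316 - 33*sqrt(2)/316) = 501264/(3141/316 - 33*sqrt(2)/316)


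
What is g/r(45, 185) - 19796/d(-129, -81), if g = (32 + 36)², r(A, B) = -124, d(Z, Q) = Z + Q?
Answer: 26494/465 ≈ 56.976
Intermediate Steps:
d(Z, Q) = Q + Z
g = 4624 (g = 68² = 4624)
g/r(45, 185) - 19796/d(-129, -81) = 4624/(-124) - 19796/(-81 - 129) = 4624*(-1/124) - 19796/(-210) = -1156/31 - 19796*(-1/210) = -1156/31 + 1414/15 = 26494/465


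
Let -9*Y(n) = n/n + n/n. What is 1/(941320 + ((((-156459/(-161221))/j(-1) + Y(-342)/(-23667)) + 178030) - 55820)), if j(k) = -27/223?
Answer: 34340556663/36521936978096459 ≈ 9.4027e-7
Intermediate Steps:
Y(n) = -2/9 (Y(n) = -(n/n + n/n)/9 = -(1 + 1)/9 = -⅑*2 = -2/9)
j(k) = -27/223 (j(k) = -27*1/223 = -27/223)
1/(941320 + ((((-156459/(-161221))/j(-1) + Y(-342)/(-23667)) + 178030) - 55820)) = 1/(941320 + ((((-156459/(-161221))/(-27/223) - 2/9/(-23667)) + 178030) - 55820)) = 1/(941320 + (((-156459*(-1/161221)*(-223/27) - 2/9*(-1/23667)) + 178030) - 55820)) = 1/(941320 + ((((156459/161221)*(-223/27) + 2/213003) + 178030) - 55820)) = 1/(941320 + (((-11630119/1450989 + 2/213003) + 178030) - 55820)) = 1/(941320 + ((-275249703931/34340556663 + 178030) - 55820)) = 1/(941320 + (6113374053009959/34340556663 - 55820)) = 1/(941320 + 4196484180081299/34340556663) = 1/(36521936978096459/34340556663) = 34340556663/36521936978096459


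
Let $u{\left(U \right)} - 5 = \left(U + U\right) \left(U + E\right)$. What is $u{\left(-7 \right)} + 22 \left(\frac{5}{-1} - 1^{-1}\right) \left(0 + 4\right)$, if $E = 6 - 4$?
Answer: $-453$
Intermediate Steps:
$E = 2$ ($E = 6 - 4 = 2$)
$u{\left(U \right)} = 5 + 2 U \left(2 + U\right)$ ($u{\left(U \right)} = 5 + \left(U + U\right) \left(U + 2\right) = 5 + 2 U \left(2 + U\right)$)
$u{\left(-7 \right)} + 22 \left(\frac{5}{-1} - 1^{-1}\right) \left(0 + 4\right) = \left(5 + 2 \left(-7\right)^{2} + 4 \left(-7\right)\right) + 22 \left(\frac{5}{-1} - 1^{-1}\right) \left(0 + 4\right) = \left(5 + 2 \cdot 49 - 28\right) + 22 \left(5 \left(-1\right) - 1\right) 4 = \left(5 + 98 - 28\right) + 22 \left(-5 - 1\right) 4 = 75 + 22 \left(\left(-6\right) 4\right) = 75 + 22 \left(-24\right) = 75 - 528 = -453$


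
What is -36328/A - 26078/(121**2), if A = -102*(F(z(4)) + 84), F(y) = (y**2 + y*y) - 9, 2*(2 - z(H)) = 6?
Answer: 14866438/5226837 ≈ 2.8442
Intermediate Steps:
z(H) = -1 (z(H) = 2 - 1/2*6 = 2 - 3 = -1)
F(y) = -9 + 2*y**2 (F(y) = (y**2 + y**2) - 9 = 2*y**2 - 9 = -9 + 2*y**2)
A = -7854 (A = -102*((-9 + 2*(-1)**2) + 84) = -102*((-9 + 2*1) + 84) = -102*((-9 + 2) + 84) = -102*(-7 + 84) = -102*77 = -7854)
-36328/A - 26078/(121**2) = -36328/(-7854) - 26078/(121**2) = -36328*(-1/7854) - 26078/14641 = 18164/3927 - 26078*1/14641 = 18164/3927 - 26078/14641 = 14866438/5226837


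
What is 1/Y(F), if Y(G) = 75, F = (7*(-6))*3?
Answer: 1/75 ≈ 0.013333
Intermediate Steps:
F = -126 (F = -42*3 = -126)
1/Y(F) = 1/75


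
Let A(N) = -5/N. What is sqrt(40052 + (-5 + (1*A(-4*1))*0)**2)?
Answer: 3*sqrt(4453) ≈ 200.19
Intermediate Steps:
sqrt(40052 + (-5 + (1*A(-4*1))*0)**2) = sqrt(40052 + (-5 + (1*(-5/((-4*1))))*0)**2) = sqrt(40052 + (-5 + (1*(-5/(-4)))*0)**2) = sqrt(40052 + (-5 + (1*(-5*(-1/4)))*0)**2) = sqrt(40052 + (-5 + (1*(5/4))*0)**2) = sqrt(40052 + (-5 + (5/4)*0)**2) = sqrt(40052 + (-5 + 0)**2) = sqrt(40052 + (-5)**2) = sqrt(40052 + 25) = sqrt(40077) = 3*sqrt(4453)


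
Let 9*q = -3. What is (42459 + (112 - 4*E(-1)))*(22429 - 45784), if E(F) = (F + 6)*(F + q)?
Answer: -994868505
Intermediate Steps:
q = -⅓ (q = (⅑)*(-3) = -⅓ ≈ -0.33333)
E(F) = (6 + F)*(-⅓ + F) (E(F) = (F + 6)*(F - ⅓) = (6 + F)*(-⅓ + F))
(42459 + (112 - 4*E(-1)))*(22429 - 45784) = (42459 + (112 - 4*(-2 + (-1)² + (17/3)*(-1))))*(22429 - 45784) = (42459 + (112 - 4*(-2 + 1 - 17/3)))*(-23355) = (42459 + (112 - 4*(-20/3)))*(-23355) = (42459 + (112 + 80/3))*(-23355) = (42459 + 416/3)*(-23355) = (127793/3)*(-23355) = -994868505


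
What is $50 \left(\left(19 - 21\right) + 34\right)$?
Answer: $1600$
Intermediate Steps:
$50 \left(\left(19 - 21\right) + 34\right) = 50 \left(-2 + 34\right) = 50 \cdot 32 = 1600$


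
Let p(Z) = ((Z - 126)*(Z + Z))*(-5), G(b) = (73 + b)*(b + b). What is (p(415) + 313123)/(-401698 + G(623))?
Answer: -886227/465518 ≈ -1.9037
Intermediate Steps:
G(b) = 2*b*(73 + b) (G(b) = (73 + b)*(2*b) = 2*b*(73 + b))
p(Z) = -10*Z*(-126 + Z) (p(Z) = ((-126 + Z)*(2*Z))*(-5) = (2*Z*(-126 + Z))*(-5) = -10*Z*(-126 + Z))
(p(415) + 313123)/(-401698 + G(623)) = (10*415*(126 - 1*415) + 313123)/(-401698 + 2*623*(73 + 623)) = (10*415*(126 - 415) + 313123)/(-401698 + 2*623*696) = (10*415*(-289) + 313123)/(-401698 + 867216) = (-1199350 + 313123)/465518 = -886227*1/465518 = -886227/465518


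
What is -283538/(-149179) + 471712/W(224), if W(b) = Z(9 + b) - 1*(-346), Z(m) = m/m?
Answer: 70467912134/51765113 ≈ 1361.3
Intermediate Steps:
Z(m) = 1
W(b) = 347 (W(b) = 1 - 1*(-346) = 1 + 346 = 347)
-283538/(-149179) + 471712/W(224) = -283538/(-149179) + 471712/347 = -283538*(-1/149179) + 471712*(1/347) = 283538/149179 + 471712/347 = 70467912134/51765113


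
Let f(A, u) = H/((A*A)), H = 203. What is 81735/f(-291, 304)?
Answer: 6921401535/203 ≈ 3.4096e+7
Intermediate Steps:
f(A, u) = 203/A**2 (f(A, u) = 203/((A*A)) = 203/(A**2) = 203/A**2)
81735/f(-291, 304) = 81735/((203/(-291)**2)) = 81735/((203*(1/84681))) = 81735/(203/84681) = 81735*(84681/203) = 6921401535/203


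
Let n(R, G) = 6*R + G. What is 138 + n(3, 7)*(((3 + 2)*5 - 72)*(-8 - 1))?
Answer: 10713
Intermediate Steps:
n(R, G) = G + 6*R
138 + n(3, 7)*(((3 + 2)*5 - 72)*(-8 - 1)) = 138 + (7 + 6*3)*(((3 + 2)*5 - 72)*(-8 - 1)) = 138 + (7 + 18)*((5*5 - 72)*(-9)) = 138 + 25*((25 - 72)*(-9)) = 138 + 25*(-47*(-9)) = 138 + 25*423 = 138 + 10575 = 10713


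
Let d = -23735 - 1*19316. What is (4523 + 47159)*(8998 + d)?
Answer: -1759927146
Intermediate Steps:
d = -43051 (d = -23735 - 19316 = -43051)
(4523 + 47159)*(8998 + d) = (4523 + 47159)*(8998 - 43051) = 51682*(-34053) = -1759927146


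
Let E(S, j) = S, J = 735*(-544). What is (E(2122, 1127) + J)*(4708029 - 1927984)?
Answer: -1105673937310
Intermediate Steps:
J = -399840
(E(2122, 1127) + J)*(4708029 - 1927984) = (2122 - 399840)*(4708029 - 1927984) = -397718*2780045 = -1105673937310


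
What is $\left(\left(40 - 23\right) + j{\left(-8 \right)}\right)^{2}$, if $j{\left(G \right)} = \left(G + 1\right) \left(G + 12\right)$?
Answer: $121$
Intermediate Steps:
$j{\left(G \right)} = \left(1 + G\right) \left(12 + G\right)$
$\left(\left(40 - 23\right) + j{\left(-8 \right)}\right)^{2} = \left(\left(40 - 23\right) + \left(12 + \left(-8\right)^{2} + 13 \left(-8\right)\right)\right)^{2} = \left(\left(40 - 23\right) + \left(12 + 64 - 104\right)\right)^{2} = \left(17 - 28\right)^{2} = \left(-11\right)^{2} = 121$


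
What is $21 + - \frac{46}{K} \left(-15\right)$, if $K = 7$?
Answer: $\frac{837}{7} \approx 119.57$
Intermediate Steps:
$21 + - \frac{46}{K} \left(-15\right) = 21 + - \frac{46}{7} \left(-15\right) = 21 + \left(-46\right) \frac{1}{7} \left(-15\right) = 21 - - \frac{690}{7} = 21 + \frac{690}{7} = \frac{837}{7}$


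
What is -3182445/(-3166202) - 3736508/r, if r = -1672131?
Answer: 17152004042911/5294304516462 ≈ 3.2397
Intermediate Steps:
-3182445/(-3166202) - 3736508/r = -3182445/(-3166202) - 3736508/(-1672131) = -3182445*(-1/3166202) - 3736508*(-1/1672131) = 3182445/3166202 + 3736508/1672131 = 17152004042911/5294304516462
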